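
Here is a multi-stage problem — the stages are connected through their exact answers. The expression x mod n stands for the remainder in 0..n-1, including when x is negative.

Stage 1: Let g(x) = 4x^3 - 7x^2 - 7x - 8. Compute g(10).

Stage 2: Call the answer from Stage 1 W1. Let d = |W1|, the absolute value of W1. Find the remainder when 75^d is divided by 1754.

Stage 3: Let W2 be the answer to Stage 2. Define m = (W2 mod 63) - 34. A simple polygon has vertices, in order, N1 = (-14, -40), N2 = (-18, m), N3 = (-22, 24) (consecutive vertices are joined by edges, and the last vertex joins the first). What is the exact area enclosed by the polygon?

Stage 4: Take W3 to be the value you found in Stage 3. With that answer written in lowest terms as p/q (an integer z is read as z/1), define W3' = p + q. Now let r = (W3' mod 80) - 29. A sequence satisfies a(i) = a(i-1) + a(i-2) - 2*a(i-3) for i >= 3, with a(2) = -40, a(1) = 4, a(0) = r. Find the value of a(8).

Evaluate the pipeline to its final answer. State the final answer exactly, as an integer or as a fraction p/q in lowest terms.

72

Stage 1: 4*(10)^3 - 7*(10)^2 - 7*(10)^1 - 8 = (4000) + (-700) + (-70) + (-8) = 3222; answer 3222
Stage 2: W1 = 3222; d = 3222; squarings mod 1754: 75^1=75, 75^2=363, 75^4=219, 75^8=603, 75^16=531, 75^32=1321, 75^64=1565, 75^128=641, 75^256=445, 75^512=1577, 75^1024=1511, 75^2048=1167; 75^3222 = 75^2 * 75^4 * 75^16 * 75^128 * 75^1024 * 75^2048 = 807 (mod 1754); answer 807
Stage 3: W2 = 807; m = 17; cross terms: (-14*17 - -18*-40)=-958, (-18*24 - -22*17)=-58, (-22*-40 - -14*24)=1216; twice the area = |200| = 200; area = 100; answer 100
Stage 4: W3 = 100; threaded value p + q = 101; r = -8; a(3) = 1*(-40) + 1*(4) - 2*(-8) = -20; iterating: a(3)=-20, a(4)=-68, a(5)=-8, a(6)=-36, a(7)=92, a(8)=72; answer 72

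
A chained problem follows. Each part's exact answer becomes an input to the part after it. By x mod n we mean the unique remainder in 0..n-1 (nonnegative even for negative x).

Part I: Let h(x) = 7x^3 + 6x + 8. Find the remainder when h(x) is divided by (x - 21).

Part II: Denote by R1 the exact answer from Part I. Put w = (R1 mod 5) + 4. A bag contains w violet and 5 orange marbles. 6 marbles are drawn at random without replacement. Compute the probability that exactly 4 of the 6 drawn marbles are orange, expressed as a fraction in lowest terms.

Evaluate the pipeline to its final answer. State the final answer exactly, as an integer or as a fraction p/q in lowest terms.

Part I: remainder = value at the root: 7*(21)^3 + 6*(21)^1 + 8 = (64827) + (126) + (8) = 64961; answer 64961
Part II: R1 = 64961; w = 5; total draws C(10,6) = 210; favorable C(5,4)*C(5,2) = 50; P = 5/21; answer 5/21

5/21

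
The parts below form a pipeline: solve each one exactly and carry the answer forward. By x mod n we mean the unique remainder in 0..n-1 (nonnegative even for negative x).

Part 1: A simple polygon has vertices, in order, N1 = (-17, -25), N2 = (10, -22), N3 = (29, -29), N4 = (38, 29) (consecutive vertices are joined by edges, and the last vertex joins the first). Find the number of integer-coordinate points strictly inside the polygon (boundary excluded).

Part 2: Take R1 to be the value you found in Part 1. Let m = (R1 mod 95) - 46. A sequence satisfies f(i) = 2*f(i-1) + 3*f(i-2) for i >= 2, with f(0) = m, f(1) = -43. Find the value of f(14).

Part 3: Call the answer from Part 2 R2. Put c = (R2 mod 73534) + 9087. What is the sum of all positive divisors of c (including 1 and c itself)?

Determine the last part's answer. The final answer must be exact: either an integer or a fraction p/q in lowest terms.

66402

Part 1: cross terms: (-17*-22 - 10*-25)=624, (10*-29 - 29*-22)=348, (29*29 - 38*-29)=1943, (38*-25 - -17*29)=-457; twice the area = |2458| = 2458; area = 1229; boundary points = 3 + 1 + 1 + 1 = 6; strictly interior points = area - boundary/2 + 1 = 1227; answer 1227
Part 2: R1 = 1227; m = 41; f(2) = 2*(-43) + 3*(41) = 37; iterating: f(2)=37, f(3)=-55, f(4)=1, f(5)=-163, f(6)=-323, f(7)=-1135, f(8)=-3239, f(9)=-9883, f(10)=-29483, f(11)=-88615, f(12)=-265679, f(13)=-797203, f(14)=-2391443; answer -2391443
Part 3: R2 = -2391443; c = 44266; 44266 = 2 * 22133; sigma = (1 + 2) * (1 + 22133) = 3 * 22134 = 66402; answer 66402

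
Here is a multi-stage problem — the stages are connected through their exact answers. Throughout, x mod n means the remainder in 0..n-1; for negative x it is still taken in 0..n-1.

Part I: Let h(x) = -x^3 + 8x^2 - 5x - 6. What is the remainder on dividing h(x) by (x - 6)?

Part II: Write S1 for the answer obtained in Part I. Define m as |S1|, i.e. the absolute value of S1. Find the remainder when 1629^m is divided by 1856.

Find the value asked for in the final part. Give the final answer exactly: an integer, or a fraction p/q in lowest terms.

Part I: remainder = value at the root: -1*(6)^3 + 8*(6)^2 - 5*(6)^1 - 6 = (-216) + (288) + (-30) + (-6) = 36; answer 36
Part II: S1 = 36; m = 36; squarings mod 1856: 1629^1=1629, 1629^2=1417, 1629^4=1553, 1629^8=865, 1629^16=257, 1629^32=1089; 1629^36 = 1629^4 * 1629^32 = 401 (mod 1856); answer 401

401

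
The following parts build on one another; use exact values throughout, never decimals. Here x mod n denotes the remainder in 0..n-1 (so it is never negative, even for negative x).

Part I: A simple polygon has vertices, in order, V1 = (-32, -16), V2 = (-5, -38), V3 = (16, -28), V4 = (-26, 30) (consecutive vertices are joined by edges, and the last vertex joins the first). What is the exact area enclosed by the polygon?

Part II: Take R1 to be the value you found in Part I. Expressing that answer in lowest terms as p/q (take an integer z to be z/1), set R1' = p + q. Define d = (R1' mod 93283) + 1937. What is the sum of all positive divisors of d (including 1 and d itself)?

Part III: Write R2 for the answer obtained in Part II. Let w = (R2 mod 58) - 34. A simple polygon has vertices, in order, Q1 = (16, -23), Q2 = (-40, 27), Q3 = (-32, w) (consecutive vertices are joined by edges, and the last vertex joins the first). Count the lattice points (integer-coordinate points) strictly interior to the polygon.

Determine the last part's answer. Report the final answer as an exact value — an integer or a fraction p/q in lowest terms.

Part I: cross terms: (-32*-38 - -5*-16)=1136, (-5*-28 - 16*-38)=748, (16*30 - -26*-28)=-248, (-26*-16 - -32*30)=1376; twice the area = |3012| = 3012; area = 1506; answer 1506
Part II: R1 = 1506; threaded value p + q = 1507; d = 3444; 3444 = 2^2 * 3 * 7 * 41; sigma = (1 + 2 + 4) * (1 + 3) * (1 + 7) * (1 + 41) = 7 * 4 * 8 * 42 = 9408; answer 9408
Part III: R2 = 9408; w = -22; cross terms: (16*27 - -40*-23)=-488, (-40*-22 - -32*27)=1744, (-32*-23 - 16*-22)=1088; twice the area = |2344| = 2344; area = 1172; boundary points = 2 + 1 + 1 = 4; strictly interior points = area - boundary/2 + 1 = 1171; answer 1171

1171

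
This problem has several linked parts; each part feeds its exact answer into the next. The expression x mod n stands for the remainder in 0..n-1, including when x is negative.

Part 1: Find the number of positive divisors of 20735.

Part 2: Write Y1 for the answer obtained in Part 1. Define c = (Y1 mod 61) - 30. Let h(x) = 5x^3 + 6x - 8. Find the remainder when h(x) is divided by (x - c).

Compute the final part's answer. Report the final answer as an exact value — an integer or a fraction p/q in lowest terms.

Part 1: 20735 = 5 * 11 * 13 * 29; number of divisors = (1+1) * (1+1) * (1+1) * (1+1) = 16; answer 16
Part 2: Y1 = 16; c = -14; remainder = value at the root: 5*(-14)^3 + 6*(-14)^1 - 8 = (-13720) + (-84) + (-8) = -13812; answer -13812

-13812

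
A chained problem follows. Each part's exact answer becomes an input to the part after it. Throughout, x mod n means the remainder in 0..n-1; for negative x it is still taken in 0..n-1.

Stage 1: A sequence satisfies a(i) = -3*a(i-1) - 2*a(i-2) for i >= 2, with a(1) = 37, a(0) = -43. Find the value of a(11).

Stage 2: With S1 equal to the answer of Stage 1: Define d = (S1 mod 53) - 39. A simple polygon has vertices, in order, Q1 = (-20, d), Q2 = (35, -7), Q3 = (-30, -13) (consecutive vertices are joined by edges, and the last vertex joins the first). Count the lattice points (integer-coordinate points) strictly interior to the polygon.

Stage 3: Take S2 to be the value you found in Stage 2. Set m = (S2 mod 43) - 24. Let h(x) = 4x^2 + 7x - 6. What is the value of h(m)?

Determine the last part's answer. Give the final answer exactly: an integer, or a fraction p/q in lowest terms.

Stage 1: a(2) = -3*(37) - 2*(-43) = -25; iterating: a(2)=-25, a(3)=1, a(4)=47, a(5)=-143, a(6)=335, a(7)=-719, a(8)=1487, a(9)=-3023, a(10)=6095, a(11)=-12239; answer -12239
Stage 2: S1 = -12239; d = -35; cross terms: (-20*-7 - 35*-35)=1365, (35*-13 - -30*-7)=-665, (-30*-35 - -20*-13)=790; twice the area = |1490| = 1490; area = 745; boundary points = 1 + 1 + 2 = 4; strictly interior points = area - boundary/2 + 1 = 744; answer 744
Stage 3: S2 = 744; m = -11; 4*(-11)^2 + 7*(-11)^1 - 6 = (484) + (-77) + (-6) = 401; answer 401

401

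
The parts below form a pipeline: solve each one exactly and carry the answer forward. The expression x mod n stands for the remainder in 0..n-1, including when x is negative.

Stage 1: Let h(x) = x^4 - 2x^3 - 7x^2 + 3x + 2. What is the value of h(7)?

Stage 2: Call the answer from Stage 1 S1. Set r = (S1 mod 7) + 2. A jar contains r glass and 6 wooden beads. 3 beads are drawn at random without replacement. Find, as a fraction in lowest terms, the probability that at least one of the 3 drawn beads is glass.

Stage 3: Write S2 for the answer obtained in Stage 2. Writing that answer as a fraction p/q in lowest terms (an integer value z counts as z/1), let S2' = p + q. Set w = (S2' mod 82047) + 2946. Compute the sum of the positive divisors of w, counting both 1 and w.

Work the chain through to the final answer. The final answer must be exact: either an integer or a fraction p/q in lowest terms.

Stage 1: 1*(7)^4 - 2*(7)^3 - 7*(7)^2 + 3*(7)^1 + 2 = (2401) + (-686) + (-343) + (21) + (2) = 1395; answer 1395
Stage 2: S1 = 1395; r = 4; total draws C(10,3) = 120; complement C(6,3) = 20; favorable 120 - 20 = 100; P = 5/6; answer 5/6
Stage 3: S2 = 5/6; threaded value p + q = 11; w = 2957; 2957 is prime, so its only divisors are 1 and 2957; sigma = 1 + 2957 = 2958; answer 2958

2958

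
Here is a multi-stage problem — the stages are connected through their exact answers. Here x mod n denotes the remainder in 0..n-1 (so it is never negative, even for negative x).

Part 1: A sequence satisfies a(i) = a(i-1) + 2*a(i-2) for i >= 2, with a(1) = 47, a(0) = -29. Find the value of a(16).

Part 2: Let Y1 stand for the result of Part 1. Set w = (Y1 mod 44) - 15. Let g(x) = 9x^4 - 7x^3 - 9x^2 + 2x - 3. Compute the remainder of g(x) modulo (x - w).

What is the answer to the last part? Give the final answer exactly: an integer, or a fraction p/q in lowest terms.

Part 1: a(2) = 1*(47) + 2*(-29) = -11; iterating: a(2)=-11, a(3)=83, a(4)=61, a(5)=227, a(6)=349, a(7)=803, a(8)=1501, a(9)=3107, a(10)=6109, a(11)=12323, a(12)=24541, a(13)=49187, a(14)=98269, a(15)=196643, a(16)=393181; answer 393181
Part 2: Y1 = 393181; w = 26; remainder = value at the root: 9*(26)^4 - 7*(26)^3 - 9*(26)^2 + 2*(26)^1 - 3 = (4112784) + (-123032) + (-6084) + (52) + (-3) = 3983717; answer 3983717

3983717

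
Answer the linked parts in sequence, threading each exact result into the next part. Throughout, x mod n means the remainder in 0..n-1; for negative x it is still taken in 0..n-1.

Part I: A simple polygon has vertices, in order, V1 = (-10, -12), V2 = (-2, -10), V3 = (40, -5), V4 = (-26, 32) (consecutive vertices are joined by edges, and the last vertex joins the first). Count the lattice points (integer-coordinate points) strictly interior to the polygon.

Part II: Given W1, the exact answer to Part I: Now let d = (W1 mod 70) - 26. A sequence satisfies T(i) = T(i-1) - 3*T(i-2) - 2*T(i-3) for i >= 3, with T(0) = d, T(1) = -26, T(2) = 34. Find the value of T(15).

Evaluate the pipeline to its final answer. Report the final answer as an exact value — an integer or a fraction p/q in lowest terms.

Part I: cross terms: (-10*-10 - -2*-12)=76, (-2*-5 - 40*-10)=410, (40*32 - -26*-5)=1150, (-26*-12 - -10*32)=632; twice the area = |2268| = 2268; area = 1134; boundary points = 2 + 1 + 1 + 4 = 8; strictly interior points = area - boundary/2 + 1 = 1131; answer 1131
Part II: W1 = 1131; d = -15; T(3) = 1*(34) - 3*(-26) - 2*(-15) = 142; iterating: T(3)=142, T(4)=92, T(5)=-402, T(6)=-962, T(7)=60, T(8)=3750, T(9)=5494, T(10)=-5876, T(11)=-29858, T(12)=-23218, T(13)=78108, T(14)=207478, T(15)=19590; answer 19590

19590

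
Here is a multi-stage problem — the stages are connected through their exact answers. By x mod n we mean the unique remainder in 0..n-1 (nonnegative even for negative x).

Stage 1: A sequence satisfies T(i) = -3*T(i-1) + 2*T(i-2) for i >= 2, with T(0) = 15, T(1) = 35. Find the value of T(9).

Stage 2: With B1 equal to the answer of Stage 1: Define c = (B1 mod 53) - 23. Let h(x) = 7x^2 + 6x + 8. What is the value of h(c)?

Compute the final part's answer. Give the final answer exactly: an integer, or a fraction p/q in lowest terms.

Stage 1: T(2) = -3*(35) + 2*(15) = -75; iterating: T(2)=-75, T(3)=295, T(4)=-1035, T(5)=3695, T(6)=-13155, T(7)=46855, T(8)=-166875, T(9)=594335; answer 594335
Stage 2: B1 = 594335; c = 23; 7*(23)^2 + 6*(23)^1 + 8 = (3703) + (138) + (8) = 3849; answer 3849

3849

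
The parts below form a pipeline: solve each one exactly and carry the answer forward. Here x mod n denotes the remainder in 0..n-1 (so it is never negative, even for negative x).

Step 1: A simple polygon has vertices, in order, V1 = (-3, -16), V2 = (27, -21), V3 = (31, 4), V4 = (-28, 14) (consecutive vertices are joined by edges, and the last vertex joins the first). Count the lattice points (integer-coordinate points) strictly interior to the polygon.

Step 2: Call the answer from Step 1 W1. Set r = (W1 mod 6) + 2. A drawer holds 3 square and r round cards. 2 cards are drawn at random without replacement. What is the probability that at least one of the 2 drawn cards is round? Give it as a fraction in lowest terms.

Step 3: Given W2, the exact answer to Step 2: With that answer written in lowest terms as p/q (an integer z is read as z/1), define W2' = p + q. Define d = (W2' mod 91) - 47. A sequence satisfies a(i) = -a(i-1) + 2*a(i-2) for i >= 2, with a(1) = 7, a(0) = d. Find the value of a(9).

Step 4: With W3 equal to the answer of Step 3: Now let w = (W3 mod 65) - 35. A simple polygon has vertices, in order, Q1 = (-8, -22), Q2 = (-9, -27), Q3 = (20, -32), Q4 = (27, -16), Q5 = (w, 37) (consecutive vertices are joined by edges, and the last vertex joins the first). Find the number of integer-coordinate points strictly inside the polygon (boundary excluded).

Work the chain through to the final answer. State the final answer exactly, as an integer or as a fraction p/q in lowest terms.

1275

Step 1: cross terms: (-3*-21 - 27*-16)=495, (27*4 - 31*-21)=759, (31*14 - -28*4)=546, (-28*-16 - -3*14)=490; twice the area = |2290| = 2290; area = 1145; boundary points = 5 + 1 + 1 + 5 = 12; strictly interior points = area - boundary/2 + 1 = 1140; answer 1140
Step 2: W1 = 1140; r = 2; total draws C(5,2) = 10; complement C(3,2) = 3; favorable 10 - 3 = 7; P = 7/10; answer 7/10
Step 3: W2 = 7/10; threaded value p + q = 17; d = -30; a(2) = -1*(7) + 2*(-30) = -67; iterating: a(2)=-67, a(3)=81, a(4)=-215, a(5)=377, a(6)=-807, a(7)=1561, a(8)=-3175, a(9)=6297; answer 6297
Step 4: W3 = 6297; w = 22; cross terms: (-8*-27 - -9*-22)=18, (-9*-32 - 20*-27)=828, (20*-16 - 27*-32)=544, (27*37 - 22*-16)=1351, (22*-22 - -8*37)=-188; twice the area = |2553| = 2553; area = 2553/2; boundary points = 1 + 1 + 1 + 1 + 1 = 5; strictly interior points = area - boundary/2 + 1 = 1275; answer 1275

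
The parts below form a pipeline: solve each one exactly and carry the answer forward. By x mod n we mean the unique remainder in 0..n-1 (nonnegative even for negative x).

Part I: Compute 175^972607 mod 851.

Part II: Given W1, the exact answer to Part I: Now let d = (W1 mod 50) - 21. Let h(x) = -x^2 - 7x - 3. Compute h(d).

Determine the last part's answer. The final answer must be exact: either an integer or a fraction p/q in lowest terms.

7

Part I: squarings mod 851: 175^1=175, 175^2=840, 175^4=121, 175^8=174, 175^16=491, 175^32=248, 175^64=232, 175^128=211, 175^256=269, 175^512=26, 175^1024=676, 175^2048=840, 175^4096=121, 175^8192=174, 175^16384=491, 175^32768=248, 175^65536=232, 175^131072=211, 175^262144=269, 175^524288=26; 175^972607 = 175^1 * 175^2 * 175^4 * 175^8 * 175^16 * 175^32 * 175^256 * 175^512 * 175^1024 * 175^4096 * 175^16384 * 175^32768 * 175^131072 * 175^262144 * 175^524288 = 619 (mod 851); answer 619
Part II: W1 = 619; d = -2; -1*(-2)^2 - 7*(-2)^1 - 3 = (-4) + (14) + (-3) = 7; answer 7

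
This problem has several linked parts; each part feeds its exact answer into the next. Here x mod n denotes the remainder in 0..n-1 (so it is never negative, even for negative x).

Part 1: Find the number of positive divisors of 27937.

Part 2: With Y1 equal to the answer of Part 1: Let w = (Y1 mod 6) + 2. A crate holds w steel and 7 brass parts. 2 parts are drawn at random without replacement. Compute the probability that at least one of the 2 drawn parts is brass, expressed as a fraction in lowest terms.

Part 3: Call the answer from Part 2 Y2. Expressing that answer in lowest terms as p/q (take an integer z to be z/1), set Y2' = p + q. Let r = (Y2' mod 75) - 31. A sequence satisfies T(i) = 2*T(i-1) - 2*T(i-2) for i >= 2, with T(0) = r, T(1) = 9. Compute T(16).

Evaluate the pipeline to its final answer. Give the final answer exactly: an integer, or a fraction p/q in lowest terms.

Part 1: 27937 = 7 * 13 * 307; number of divisors = (1+1) * (1+1) * (1+1) = 8; answer 8
Part 2: Y1 = 8; w = 4; total draws C(11,2) = 55; complement C(4,2) = 6; favorable 55 - 6 = 49; P = 49/55; answer 49/55
Part 3: Y2 = 49/55; threaded value p + q = 104; r = -2; T(2) = 2*(9) - 2*(-2) = 22; iterating: T(2)=22, T(3)=26, T(4)=8, T(5)=-36, T(6)=-88, T(7)=-104, T(8)=-32, T(9)=144, T(10)=352, T(11)=416, T(12)=128, T(13)=-576, T(14)=-1408, T(15)=-1664, T(16)=-512; answer -512

-512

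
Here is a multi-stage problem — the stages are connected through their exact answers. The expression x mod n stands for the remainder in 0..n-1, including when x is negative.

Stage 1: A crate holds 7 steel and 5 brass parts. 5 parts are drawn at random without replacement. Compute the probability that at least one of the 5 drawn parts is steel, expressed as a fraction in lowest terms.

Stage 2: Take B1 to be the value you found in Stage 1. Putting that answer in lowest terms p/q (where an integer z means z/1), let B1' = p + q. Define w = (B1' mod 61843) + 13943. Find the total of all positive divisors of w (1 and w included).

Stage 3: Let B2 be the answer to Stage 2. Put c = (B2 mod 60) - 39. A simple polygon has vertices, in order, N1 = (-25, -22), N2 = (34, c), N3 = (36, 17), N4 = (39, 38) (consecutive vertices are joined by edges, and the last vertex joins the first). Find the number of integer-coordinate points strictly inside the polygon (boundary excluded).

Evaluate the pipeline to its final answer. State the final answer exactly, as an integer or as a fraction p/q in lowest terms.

Stage 1: total draws C(12,5) = 792; complement C(5,5) = 1; favorable 792 - 1 = 791; P = 791/792; answer 791/792
Stage 2: B1 = 791/792; threaded value p + q = 1583; w = 15526; 15526 = 2 * 7 * 1109; sigma = (1 + 2) * (1 + 7) * (1 + 1109) = 3 * 8 * 1110 = 26640; answer 26640
Stage 3: B2 = 26640; c = -39; cross terms: (-25*-39 - 34*-22)=1723, (34*17 - 36*-39)=1982, (36*38 - 39*17)=705, (39*-22 - -25*38)=92; twice the area = |4502| = 4502; area = 2251; boundary points = 1 + 2 + 3 + 4 = 10; strictly interior points = area - boundary/2 + 1 = 2247; answer 2247

2247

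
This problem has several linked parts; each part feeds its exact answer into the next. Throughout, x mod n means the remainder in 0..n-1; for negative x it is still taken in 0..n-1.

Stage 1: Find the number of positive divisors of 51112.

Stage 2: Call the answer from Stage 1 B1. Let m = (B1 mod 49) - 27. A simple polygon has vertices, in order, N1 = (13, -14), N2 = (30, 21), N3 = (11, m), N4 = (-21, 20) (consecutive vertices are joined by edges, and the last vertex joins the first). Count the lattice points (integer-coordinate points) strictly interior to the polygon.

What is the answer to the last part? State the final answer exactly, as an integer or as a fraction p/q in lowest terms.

Stage 1: 51112 = 2^3 * 6389; number of divisors = (3+1) * (1+1) = 8; answer 8
Stage 2: B1 = 8; m = -19; cross terms: (13*21 - 30*-14)=693, (30*-19 - 11*21)=-801, (11*20 - -21*-19)=-179, (-21*-14 - 13*20)=34; twice the area = |-253| = 253; area = 253/2; boundary points = 1 + 1 + 1 + 34 = 37; strictly interior points = area - boundary/2 + 1 = 109; answer 109

109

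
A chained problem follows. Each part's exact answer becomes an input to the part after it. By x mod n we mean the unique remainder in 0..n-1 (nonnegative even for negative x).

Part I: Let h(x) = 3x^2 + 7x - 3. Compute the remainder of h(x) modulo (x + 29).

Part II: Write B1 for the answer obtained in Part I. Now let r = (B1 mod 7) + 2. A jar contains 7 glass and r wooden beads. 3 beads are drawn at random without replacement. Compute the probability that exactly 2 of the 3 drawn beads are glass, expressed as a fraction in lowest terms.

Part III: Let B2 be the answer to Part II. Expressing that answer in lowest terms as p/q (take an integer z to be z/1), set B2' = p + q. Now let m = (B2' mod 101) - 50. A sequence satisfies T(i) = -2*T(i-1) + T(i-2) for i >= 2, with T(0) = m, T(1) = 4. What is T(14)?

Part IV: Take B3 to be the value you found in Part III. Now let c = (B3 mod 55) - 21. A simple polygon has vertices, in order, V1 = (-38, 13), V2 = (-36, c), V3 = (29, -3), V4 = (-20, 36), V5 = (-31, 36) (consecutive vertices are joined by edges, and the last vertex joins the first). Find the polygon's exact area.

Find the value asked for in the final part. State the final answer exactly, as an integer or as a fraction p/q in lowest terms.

2164

Part I: remainder = value at the root: 3*(-29)^2 + 7*(-29)^1 - 3 = (2523) + (-203) + (-3) = 2317; answer 2317
Part II: B1 = 2317; r = 2; total draws C(9,3) = 84; favorable C(7,2)*C(2,1) = 42; P = 1/2; answer 1/2
Part III: B2 = 1/2; threaded value p + q = 3; m = -47; T(2) = -2*(4) + 1*(-47) = -55; iterating: T(2)=-55, T(3)=114, T(4)=-283, T(5)=680, T(6)=-1643, T(7)=3966, T(8)=-9575, T(9)=23116, T(10)=-55807, T(11)=134730, T(12)=-325267, T(13)=785264, T(14)=-1895795; answer -1895795
Part IV: B3 = -1895795; c = -21; cross terms: (-38*-21 - -36*13)=1266, (-36*-3 - 29*-21)=717, (29*36 - -20*-3)=984, (-20*36 - -31*36)=396, (-31*13 - -38*36)=965; twice the area = |4328| = 4328; area = 2164; answer 2164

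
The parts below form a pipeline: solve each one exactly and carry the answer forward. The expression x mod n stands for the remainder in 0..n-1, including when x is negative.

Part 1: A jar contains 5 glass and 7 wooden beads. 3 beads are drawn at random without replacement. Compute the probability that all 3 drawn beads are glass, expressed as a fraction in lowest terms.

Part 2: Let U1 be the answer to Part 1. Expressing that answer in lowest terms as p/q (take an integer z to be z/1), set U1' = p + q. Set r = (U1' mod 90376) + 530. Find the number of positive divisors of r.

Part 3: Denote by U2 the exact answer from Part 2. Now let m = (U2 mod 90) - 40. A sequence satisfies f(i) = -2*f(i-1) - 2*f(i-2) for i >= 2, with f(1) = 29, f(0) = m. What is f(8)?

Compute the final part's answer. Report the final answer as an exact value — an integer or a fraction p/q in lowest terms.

Part 1: total draws C(12,3) = 220; favorable C(5,3) = 10; P = 1/22; answer 1/22
Part 2: U1 = 1/22; threaded value p + q = 23; r = 553; 553 = 7 * 79; number of divisors = (1+1) * (1+1) = 4; answer 4
Part 3: U2 = 4; m = -36; f(2) = -2*(29) - 2*(-36) = 14; iterating: f(2)=14, f(3)=-86, f(4)=144, f(5)=-116, f(6)=-56, f(7)=344, f(8)=-576; answer -576

-576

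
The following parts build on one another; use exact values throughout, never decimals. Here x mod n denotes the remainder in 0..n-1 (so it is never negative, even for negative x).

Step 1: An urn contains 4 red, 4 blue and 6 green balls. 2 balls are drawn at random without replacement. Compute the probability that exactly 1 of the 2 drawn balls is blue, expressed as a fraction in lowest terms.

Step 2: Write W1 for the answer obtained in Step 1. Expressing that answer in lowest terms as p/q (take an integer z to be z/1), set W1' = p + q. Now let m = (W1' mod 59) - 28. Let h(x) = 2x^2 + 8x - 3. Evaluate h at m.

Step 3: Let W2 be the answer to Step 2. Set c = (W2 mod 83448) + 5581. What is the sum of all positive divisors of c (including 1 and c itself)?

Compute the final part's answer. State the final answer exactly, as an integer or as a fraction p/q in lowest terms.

11872

Step 1: total draws C(14,2) = 91; favorable C(4,1)*C(10,1) = 40; P = 40/91; answer 40/91
Step 2: W1 = 40/91; threaded value p + q = 131; m = -15; 2*(-15)^2 + 8*(-15)^1 - 3 = (450) + (-120) + (-3) = 327; answer 327
Step 3: W2 = 327; c = 5908; 5908 = 2^2 * 7 * 211; sigma = (1 + 2 + 4) * (1 + 7) * (1 + 211) = 7 * 8 * 212 = 11872; answer 11872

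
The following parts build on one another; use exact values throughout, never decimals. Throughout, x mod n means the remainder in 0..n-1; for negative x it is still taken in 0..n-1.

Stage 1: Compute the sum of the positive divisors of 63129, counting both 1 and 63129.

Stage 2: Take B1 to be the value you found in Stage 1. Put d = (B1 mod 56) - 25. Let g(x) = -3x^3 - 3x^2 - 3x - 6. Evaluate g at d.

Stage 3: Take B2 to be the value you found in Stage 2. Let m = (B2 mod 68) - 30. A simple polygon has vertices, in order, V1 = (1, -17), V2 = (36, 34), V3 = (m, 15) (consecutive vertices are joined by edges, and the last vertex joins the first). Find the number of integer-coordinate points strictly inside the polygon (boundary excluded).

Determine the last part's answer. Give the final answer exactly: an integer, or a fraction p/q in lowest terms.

814

Stage 1: 63129 = 3 * 11 * 1913; sigma = (1 + 3) * (1 + 11) * (1 + 1913) = 4 * 12 * 1914 = 91872; answer 91872
Stage 2: B1 = 91872; d = 7; -3*(7)^3 - 3*(7)^2 - 3*(7)^1 - 6 = (-1029) + (-147) + (-21) + (-6) = -1203; answer -1203
Stage 3: B2 = -1203; m = -9; cross terms: (1*34 - 36*-17)=646, (36*15 - -9*34)=846, (-9*-17 - 1*15)=138; twice the area = |1630| = 1630; area = 815; boundary points = 1 + 1 + 2 = 4; strictly interior points = area - boundary/2 + 1 = 814; answer 814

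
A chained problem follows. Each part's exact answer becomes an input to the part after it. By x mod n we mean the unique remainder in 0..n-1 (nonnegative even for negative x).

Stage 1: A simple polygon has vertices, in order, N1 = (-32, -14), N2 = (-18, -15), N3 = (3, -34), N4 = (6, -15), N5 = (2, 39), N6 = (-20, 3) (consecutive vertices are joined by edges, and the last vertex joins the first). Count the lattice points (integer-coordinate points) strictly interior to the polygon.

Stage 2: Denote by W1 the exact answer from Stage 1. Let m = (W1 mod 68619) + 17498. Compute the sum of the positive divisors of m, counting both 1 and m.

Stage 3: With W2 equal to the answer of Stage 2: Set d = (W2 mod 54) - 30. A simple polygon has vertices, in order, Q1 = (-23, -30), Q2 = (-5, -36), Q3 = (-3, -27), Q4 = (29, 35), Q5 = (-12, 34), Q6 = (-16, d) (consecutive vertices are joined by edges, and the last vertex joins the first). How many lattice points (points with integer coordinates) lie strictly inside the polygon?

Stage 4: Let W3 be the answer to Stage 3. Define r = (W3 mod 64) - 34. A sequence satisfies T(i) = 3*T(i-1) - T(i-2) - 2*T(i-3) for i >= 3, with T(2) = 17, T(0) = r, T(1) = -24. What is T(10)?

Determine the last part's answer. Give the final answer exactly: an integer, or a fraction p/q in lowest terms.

Stage 1: cross terms: (-32*-15 - -18*-14)=228, (-18*-34 - 3*-15)=657, (3*-15 - 6*-34)=159, (6*39 - 2*-15)=264, (2*3 - -20*39)=786, (-20*-14 - -32*3)=376; twice the area = |2470| = 2470; area = 1235; boundary points = 1 + 1 + 1 + 2 + 2 + 1 = 8; strictly interior points = area - boundary/2 + 1 = 1232; answer 1232
Stage 2: W1 = 1232; m = 18730; 18730 = 2 * 5 * 1873; sigma = (1 + 2) * (1 + 5) * (1 + 1873) = 3 * 6 * 1874 = 33732; answer 33732
Stage 3: W2 = 33732; d = 6; cross terms: (-23*-36 - -5*-30)=678, (-5*-27 - -3*-36)=27, (-3*35 - 29*-27)=678, (29*34 - -12*35)=1406, (-12*6 - -16*34)=472, (-16*-30 - -23*6)=618; twice the area = |3879| = 3879; area = 3879/2; boundary points = 6 + 1 + 2 + 1 + 4 + 1 = 15; strictly interior points = area - boundary/2 + 1 = 1933; answer 1933
Stage 4: W3 = 1933; r = -21; T(3) = 3*(17) - 1*(-24) - 2*(-21) = 117; iterating: T(3)=117, T(4)=382, T(5)=995, T(6)=2369, T(7)=5348, T(8)=11685, T(9)=24969, T(10)=52526; answer 52526

52526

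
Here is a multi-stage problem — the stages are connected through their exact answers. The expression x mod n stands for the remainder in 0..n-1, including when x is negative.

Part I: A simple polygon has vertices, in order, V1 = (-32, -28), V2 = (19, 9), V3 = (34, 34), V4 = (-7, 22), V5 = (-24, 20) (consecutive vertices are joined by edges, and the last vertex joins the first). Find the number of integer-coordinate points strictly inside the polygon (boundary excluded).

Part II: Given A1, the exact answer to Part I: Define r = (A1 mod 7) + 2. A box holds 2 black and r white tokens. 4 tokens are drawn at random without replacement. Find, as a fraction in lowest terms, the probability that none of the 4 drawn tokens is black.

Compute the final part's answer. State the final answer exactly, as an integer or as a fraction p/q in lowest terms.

Part I: cross terms: (-32*9 - 19*-28)=244, (19*34 - 34*9)=340, (34*22 - -7*34)=986, (-7*20 - -24*22)=388, (-24*-28 - -32*20)=1312; twice the area = |3270| = 3270; area = 1635; boundary points = 1 + 5 + 1 + 1 + 8 = 16; strictly interior points = area - boundary/2 + 1 = 1628; answer 1628
Part II: A1 = 1628; r = 6; total draws C(8,4) = 70; favorable C(6,4) = 15; P = 3/14; answer 3/14

3/14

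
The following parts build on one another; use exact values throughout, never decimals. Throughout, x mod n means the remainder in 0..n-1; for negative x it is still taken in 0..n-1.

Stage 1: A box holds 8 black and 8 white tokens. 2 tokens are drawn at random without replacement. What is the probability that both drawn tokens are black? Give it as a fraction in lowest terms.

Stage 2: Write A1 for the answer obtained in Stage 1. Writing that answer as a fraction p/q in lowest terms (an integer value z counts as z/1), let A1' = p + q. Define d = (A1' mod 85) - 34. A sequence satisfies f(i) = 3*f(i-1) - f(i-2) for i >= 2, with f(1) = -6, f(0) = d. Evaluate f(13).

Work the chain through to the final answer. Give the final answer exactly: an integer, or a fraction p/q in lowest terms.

-867462

Stage 1: total draws C(16,2) = 120; favorable C(8,2) = 28; P = 7/30; answer 7/30
Stage 2: A1 = 7/30; threaded value p + q = 37; d = 3; f(2) = 3*(-6) - 1*(3) = -21; iterating: f(2)=-21, f(3)=-57, f(4)=-150, f(5)=-393, f(6)=-1029, f(7)=-2694, f(8)=-7053, f(9)=-18465, f(10)=-48342, f(11)=-126561, f(12)=-331341, f(13)=-867462; answer -867462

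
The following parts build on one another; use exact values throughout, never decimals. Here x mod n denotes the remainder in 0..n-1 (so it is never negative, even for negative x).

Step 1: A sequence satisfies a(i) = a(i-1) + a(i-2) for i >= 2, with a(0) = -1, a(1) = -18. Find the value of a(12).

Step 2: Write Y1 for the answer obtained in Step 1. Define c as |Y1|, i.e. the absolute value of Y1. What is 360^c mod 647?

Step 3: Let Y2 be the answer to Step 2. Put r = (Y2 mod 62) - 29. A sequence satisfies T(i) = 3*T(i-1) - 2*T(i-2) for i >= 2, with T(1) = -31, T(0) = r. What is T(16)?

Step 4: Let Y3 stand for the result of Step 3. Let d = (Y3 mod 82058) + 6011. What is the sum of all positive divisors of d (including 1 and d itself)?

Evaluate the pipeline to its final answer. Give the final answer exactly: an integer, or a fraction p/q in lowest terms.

Step 1: a(2) = 1*(-18) + 1*(-1) = -19; iterating: a(2)=-19, a(3)=-37, a(4)=-56, a(5)=-93, a(6)=-149, a(7)=-242, a(8)=-391, a(9)=-633, a(10)=-1024, a(11)=-1657, a(12)=-2681; answer -2681
Step 2: Y1 = -2681; c = 2681; squarings mod 647: 360^1=360, 360^2=200, 360^4=533, 360^8=56, 360^16=548, 360^32=96, 360^64=158, 360^128=378, 360^256=544, 360^512=257, 360^1024=55, 360^2048=437; 360^2681 = 360^1 * 360^8 * 360^16 * 360^32 * 360^64 * 360^512 * 360^2048 = 447 (mod 647); answer 447
Step 3: Y2 = 447; r = -16; T(2) = 3*(-31) - 2*(-16) = -61; iterating: T(2)=-61, T(3)=-121, T(4)=-241, T(5)=-481, T(6)=-961, T(7)=-1921, T(8)=-3841, T(9)=-7681, T(10)=-15361, T(11)=-30721, T(12)=-61441, T(13)=-122881, T(14)=-245761, T(15)=-491521, T(16)=-983041; answer -983041
Step 4: Y3 = -983041; d = 7666; 7666 = 2 * 3833; sigma = (1 + 2) * (1 + 3833) = 3 * 3834 = 11502; answer 11502

11502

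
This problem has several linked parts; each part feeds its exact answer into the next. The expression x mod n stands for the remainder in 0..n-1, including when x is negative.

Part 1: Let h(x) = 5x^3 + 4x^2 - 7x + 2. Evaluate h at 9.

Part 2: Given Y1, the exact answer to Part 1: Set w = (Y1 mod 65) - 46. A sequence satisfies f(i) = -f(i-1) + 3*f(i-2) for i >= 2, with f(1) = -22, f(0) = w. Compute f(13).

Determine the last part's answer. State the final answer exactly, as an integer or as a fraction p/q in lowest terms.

Part 1: 5*(9)^3 + 4*(9)^2 - 7*(9)^1 + 2 = (3645) + (324) + (-63) + (2) = 3908; answer 3908
Part 2: Y1 = 3908; w = -38; f(2) = -1*(-22) + 3*(-38) = -92; iterating: f(2)=-92, f(3)=26, f(4)=-302, f(5)=380, f(6)=-1286, f(7)=2426, f(8)=-6284, f(9)=13562, f(10)=-32414, f(11)=73100, f(12)=-170342, f(13)=389642; answer 389642

389642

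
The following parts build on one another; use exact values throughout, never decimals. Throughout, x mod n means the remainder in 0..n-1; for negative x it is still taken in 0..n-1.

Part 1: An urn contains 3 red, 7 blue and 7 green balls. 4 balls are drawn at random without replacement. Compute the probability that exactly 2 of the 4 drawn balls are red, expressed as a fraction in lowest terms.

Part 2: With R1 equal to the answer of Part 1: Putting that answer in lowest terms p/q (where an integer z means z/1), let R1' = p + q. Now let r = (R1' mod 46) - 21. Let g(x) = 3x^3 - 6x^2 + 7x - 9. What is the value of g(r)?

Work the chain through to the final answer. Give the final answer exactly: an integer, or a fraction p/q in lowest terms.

Part 1: total draws C(17,4) = 2380; favorable C(3,2)*C(14,2) = 273; P = 39/340; answer 39/340
Part 2: R1 = 39/340; threaded value p + q = 379; r = -10; 3*(-10)^3 - 6*(-10)^2 + 7*(-10)^1 - 9 = (-3000) + (-600) + (-70) + (-9) = -3679; answer -3679

-3679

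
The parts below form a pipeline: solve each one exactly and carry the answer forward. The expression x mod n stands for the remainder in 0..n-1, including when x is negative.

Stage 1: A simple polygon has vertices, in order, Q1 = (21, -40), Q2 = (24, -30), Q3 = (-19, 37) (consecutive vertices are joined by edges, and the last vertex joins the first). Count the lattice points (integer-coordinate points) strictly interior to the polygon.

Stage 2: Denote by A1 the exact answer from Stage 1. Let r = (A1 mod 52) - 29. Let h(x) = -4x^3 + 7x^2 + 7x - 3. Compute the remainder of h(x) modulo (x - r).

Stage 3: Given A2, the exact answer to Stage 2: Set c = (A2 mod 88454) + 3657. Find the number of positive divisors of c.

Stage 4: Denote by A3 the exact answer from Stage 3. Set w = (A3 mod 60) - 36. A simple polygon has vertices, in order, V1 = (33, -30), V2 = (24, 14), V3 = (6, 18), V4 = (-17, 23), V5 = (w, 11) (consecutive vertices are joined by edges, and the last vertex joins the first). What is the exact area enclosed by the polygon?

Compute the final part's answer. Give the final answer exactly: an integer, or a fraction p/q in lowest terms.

Stage 1: cross terms: (21*-30 - 24*-40)=330, (24*37 - -19*-30)=318, (-19*-40 - 21*37)=-17; twice the area = |631| = 631; area = 631/2; boundary points = 1 + 1 + 1 = 3; strictly interior points = area - boundary/2 + 1 = 315; answer 315
Stage 2: A1 = 315; r = -26; remainder = value at the root: -4*(-26)^3 + 7*(-26)^2 + 7*(-26)^1 - 3 = (70304) + (4732) + (-182) + (-3) = 74851; answer 74851
Stage 3: A2 = 74851; c = 78508; 78508 = 2^2 * 19 * 1033; number of divisors = (2+1) * (1+1) * (1+1) = 12; answer 12
Stage 4: A3 = 12; w = -24; cross terms: (33*14 - 24*-30)=1182, (24*18 - 6*14)=348, (6*23 - -17*18)=444, (-17*11 - -24*23)=365, (-24*-30 - 33*11)=357; twice the area = |2696| = 2696; area = 1348; answer 1348

1348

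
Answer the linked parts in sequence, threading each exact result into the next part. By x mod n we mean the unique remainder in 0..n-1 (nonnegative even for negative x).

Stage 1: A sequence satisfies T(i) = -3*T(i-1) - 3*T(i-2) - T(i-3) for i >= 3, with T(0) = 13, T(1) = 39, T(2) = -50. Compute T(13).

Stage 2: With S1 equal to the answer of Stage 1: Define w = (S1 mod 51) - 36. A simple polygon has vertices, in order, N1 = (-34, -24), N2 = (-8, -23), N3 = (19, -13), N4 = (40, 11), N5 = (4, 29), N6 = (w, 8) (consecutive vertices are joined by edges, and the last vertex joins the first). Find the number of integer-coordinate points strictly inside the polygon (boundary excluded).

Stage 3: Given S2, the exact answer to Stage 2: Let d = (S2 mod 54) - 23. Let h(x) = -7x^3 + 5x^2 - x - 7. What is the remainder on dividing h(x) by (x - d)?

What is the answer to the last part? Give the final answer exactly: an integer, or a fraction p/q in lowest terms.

-45

Stage 1: T(3) = -3*(-50) - 3*(39) - 1*(13) = 20; iterating: T(3)=20, T(4)=51, T(5)=-163, T(6)=316, T(7)=-510, T(8)=745, T(9)=-1021, T(10)=1338, T(11)=-1696, T(12)=2095, T(13)=-2535; answer -2535
Stage 2: S1 = -2535; w = -21; cross terms: (-34*-23 - -8*-24)=590, (-8*-13 - 19*-23)=541, (19*11 - 40*-13)=729, (40*29 - 4*11)=1116, (4*8 - -21*29)=641, (-21*-24 - -34*8)=776; twice the area = |4393| = 4393; area = 4393/2; boundary points = 1 + 1 + 3 + 18 + 1 + 1 = 25; strictly interior points = area - boundary/2 + 1 = 2185; answer 2185
Stage 3: S2 = 2185; d = 2; remainder = value at the root: -7*(2)^3 + 5*(2)^2 - 1*(2)^1 - 7 = (-56) + (20) + (-2) + (-7) = -45; answer -45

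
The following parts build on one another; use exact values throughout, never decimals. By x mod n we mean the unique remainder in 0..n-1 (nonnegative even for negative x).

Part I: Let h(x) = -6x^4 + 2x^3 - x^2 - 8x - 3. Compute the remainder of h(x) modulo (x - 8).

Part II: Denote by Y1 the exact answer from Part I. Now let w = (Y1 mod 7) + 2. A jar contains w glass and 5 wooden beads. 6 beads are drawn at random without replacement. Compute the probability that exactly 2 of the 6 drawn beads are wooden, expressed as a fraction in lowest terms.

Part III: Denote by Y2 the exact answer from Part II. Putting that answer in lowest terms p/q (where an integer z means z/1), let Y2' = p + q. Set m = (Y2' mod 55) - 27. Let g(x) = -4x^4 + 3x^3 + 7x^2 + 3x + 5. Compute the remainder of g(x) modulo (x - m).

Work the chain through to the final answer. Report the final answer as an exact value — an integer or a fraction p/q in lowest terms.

Part I: remainder = value at the root: -6*(8)^4 + 2*(8)^3 - 1*(8)^2 - 8*(8)^1 - 3 = (-24576) + (1024) + (-64) + (-64) + (-3) = -23683; answer -23683
Part II: Y1 = -23683; w = 7; total draws C(12,6) = 924; favorable C(5,2)*C(7,4) = 350; P = 25/66; answer 25/66
Part III: Y2 = 25/66; threaded value p + q = 91; m = 9; remainder = value at the root: -4*(9)^4 + 3*(9)^3 + 7*(9)^2 + 3*(9)^1 + 5 = (-26244) + (2187) + (567) + (27) + (5) = -23458; answer -23458

-23458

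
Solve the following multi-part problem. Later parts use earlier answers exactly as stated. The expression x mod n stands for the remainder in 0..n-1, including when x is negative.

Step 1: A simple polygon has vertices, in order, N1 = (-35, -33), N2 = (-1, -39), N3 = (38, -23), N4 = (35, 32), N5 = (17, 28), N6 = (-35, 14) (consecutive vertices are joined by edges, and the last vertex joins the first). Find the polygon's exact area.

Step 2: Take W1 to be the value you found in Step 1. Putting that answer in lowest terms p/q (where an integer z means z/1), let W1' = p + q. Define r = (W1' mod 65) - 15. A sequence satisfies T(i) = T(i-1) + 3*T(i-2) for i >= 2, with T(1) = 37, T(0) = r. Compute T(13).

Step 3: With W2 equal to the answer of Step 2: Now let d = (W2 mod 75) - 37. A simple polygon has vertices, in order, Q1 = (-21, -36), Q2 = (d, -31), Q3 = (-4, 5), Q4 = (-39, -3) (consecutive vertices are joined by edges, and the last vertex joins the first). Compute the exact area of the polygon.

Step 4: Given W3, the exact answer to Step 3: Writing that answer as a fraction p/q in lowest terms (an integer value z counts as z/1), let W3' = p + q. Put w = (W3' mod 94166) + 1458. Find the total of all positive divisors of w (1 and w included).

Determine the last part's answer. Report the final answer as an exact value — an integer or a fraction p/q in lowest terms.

Step 1: cross terms: (-35*-39 - -1*-33)=1332, (-1*-23 - 38*-39)=1505, (38*32 - 35*-23)=2021, (35*28 - 17*32)=436, (17*14 - -35*28)=1218, (-35*-33 - -35*14)=1645; twice the area = |8157| = 8157; area = 8157/2; answer 8157/2
Step 2: W1 = 8157/2; threaded value p + q = 8159; r = 19; T(2) = 1*(37) + 3*(19) = 94; iterating: T(2)=94, T(3)=205, T(4)=487, T(5)=1102, T(6)=2563, T(7)=5869, T(8)=13558, T(9)=31165, T(10)=71839, T(11)=165334, T(12)=380851, T(13)=876853; answer 876853
Step 3: W2 = 876853; d = -9; cross terms: (-21*-31 - -9*-36)=327, (-9*5 - -4*-31)=-169, (-4*-3 - -39*5)=207, (-39*-36 - -21*-3)=1341; twice the area = |1706| = 1706; area = 853; answer 853
Step 4: W3 = 853; threaded value p + q = 854; w = 2312; 2312 = 2^3 * 17^2; sigma = (1 + 2 + 4 + 8) * (1 + 17 + 289) = 15 * 307 = 4605; answer 4605

4605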